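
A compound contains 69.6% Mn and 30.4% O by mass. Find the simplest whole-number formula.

Mn2O3

Assume 100 g: 69.6 g Mn, 30.4 g O.
Mn: 69.6 g ÷ 54.94 g/mol = 1.267 mol
O: 30.4 g ÷ 16.00 g/mol = 1.9 mol
Ratios (÷ 1.267): Mn 1.000, O 1.500
×2: Mn 2.00, O 3.00 → Mn2O3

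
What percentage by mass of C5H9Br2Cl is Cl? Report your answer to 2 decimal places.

13.41%

Molar mass = 5(12.01) + 9(1.008) + 2(79.90) + 1(35.45) = 264.372 g/mol
Mass of Cl per mole = 1 × 35.45 = 35.450 g
% Cl = 35.450 / 264.372 × 100 = 13.41%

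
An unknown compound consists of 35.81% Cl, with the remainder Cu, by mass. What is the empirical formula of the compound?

ClCu

Assume 100 g: 35.81 g Cl, 64.19 g Cu.
n(Cl) = 35.81/35.45 = 1.01, n(Cu) = 64.19/63.55 = 1.01
Divide by the smallest (1.01 mol Cu): Cl 1.000, Cu 1.000
Ratio ≈ 1:1, so the empirical formula is ClCu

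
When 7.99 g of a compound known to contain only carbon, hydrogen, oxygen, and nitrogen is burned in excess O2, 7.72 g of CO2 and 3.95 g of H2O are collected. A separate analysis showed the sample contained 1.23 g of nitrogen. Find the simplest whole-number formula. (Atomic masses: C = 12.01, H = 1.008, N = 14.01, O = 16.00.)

mol C = 7.72 / 44.01 = 0.1754; mass C = 0.1754 × 12.01 = 2.107 g
mol H = 2 × (3.95 / 18.02) = 0.4384; mass H = 0.4384 × 1.008 = 0.4419 g
mol N = 1.23 / 14.01 = 0.08779
mass O = 7.99 − (3.779) = 4.211 g → mol O = 0.2632
Divide by the smallest (0.08779 mol N): C 1.998, H 4.994, N 1.000, O 2.998
→ C2H5NO3

C2H5NO3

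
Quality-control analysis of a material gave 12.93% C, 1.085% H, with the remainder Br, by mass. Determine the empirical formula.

CHBr

Assume 100 g: 12.93 g C, 1.085 g H, 85.985 g Br.
Moles — C: 12.93 / 12.01 = 1.077 mol; H: 1.085 / 1.008 = 1.076 mol; Br: 85.985 / 79.90 = 1.076 mol
Smallest is Br at 1.076 mol; normalising gives C 1.000, H 1.000, Br 1.000
Ratio ≈ 1:1:1, so the empirical formula is CHBr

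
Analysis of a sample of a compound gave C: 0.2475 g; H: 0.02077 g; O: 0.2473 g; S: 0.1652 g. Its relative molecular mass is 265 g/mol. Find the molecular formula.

C8H8O6S2

Moles — C: 0.2475 / 12.01 = 0.02061 mol; H: 0.02077 / 1.008 = 0.02061 mol; O: 0.2473 / 16.00 = 0.01546 mol; S: 0.1652 / 32.07 = 0.005151 mol
Divide by the smallest (0.005151 mol S): C 4.001, H 4.000, O 3.000, S 1.000
→ C4H4O3S
Empirical-formula mass = 132.14 g/mol
n = 265 / 132.14 = 2.01 ≈ 2
Molecular formula = (C4H4O3S)×2 = C8H8O6S2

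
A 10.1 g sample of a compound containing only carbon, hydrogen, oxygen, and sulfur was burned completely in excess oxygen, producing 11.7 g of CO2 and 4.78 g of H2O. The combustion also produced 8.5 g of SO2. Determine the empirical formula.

mol C = 11.7 / 44.01 = 0.2658; mass C = 0.2658 × 12.01 = 3.193 g
mol H = 2 × (4.78 / 18.02) = 0.5305; mass H = 0.5305 × 1.008 = 0.5348 g
mol S = 8.5 / 64.07 = 0.1327; mass S = 4.255 g
mass O = 10.1 − (7.982) = 2.118 g → mol O = 0.1324
Smallest is O at 0.1324 mol; normalising gives C 2.009, H 4.008, O 1.000, S 1.002
≈ 2:4:1:1 → C2H4OS

C2H4OS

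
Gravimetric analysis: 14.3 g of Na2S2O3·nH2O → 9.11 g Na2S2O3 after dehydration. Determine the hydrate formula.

Mass of water lost = 14.3 − 9.11 = 5.19 g → 5.19 / 18.02 = 0.288 mol H2O
Molar mass of Na2S2O3 = 158.12 g/mol → mol Na2S2O3 = 9.11 / 158.12 = 0.05761
n = 0.288 / 0.05761 = 5.00 ≈ 5 → Na2S2O3·5H2O

Na2S2O3·5H2O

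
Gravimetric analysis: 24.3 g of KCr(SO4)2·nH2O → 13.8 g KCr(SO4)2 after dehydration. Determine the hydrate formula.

Mass of water lost = 24.3 − 13.8 = 10.5 g → 10.5 / 18.02 = 0.5827 mol H2O
Molar mass of KCr(SO4)2 = 283.24 g/mol → mol KCr(SO4)2 = 13.8 / 283.24 = 0.04872
n = 0.5827 / 0.04872 = 11.96 ≈ 12 → KCr(SO4)2·12H2O

KCr(SO4)2·12H2O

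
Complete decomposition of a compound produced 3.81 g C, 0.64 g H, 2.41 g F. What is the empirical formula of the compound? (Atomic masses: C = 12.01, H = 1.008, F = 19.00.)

C: 3.81 g ÷ 12.01 g/mol = 0.3172 mol
H: 0.64 g ÷ 1.008 g/mol = 0.6349 mol
F: 2.41 g ÷ 19.00 g/mol = 0.1268 mol
Ratios (÷ 0.1268): C 2.501, H 5.006, F 1.000
×2: C 5.00, H 10.01, F 2.00 → C5H10F2

C5H10F2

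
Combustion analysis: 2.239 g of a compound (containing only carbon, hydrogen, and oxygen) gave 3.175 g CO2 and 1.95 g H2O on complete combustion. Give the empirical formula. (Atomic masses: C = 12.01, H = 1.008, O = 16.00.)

CH3O

mol C = 3.175 / 44.01 = 0.07214; mass C = 0.07214 × 12.01 = 0.8664 g
mol H = 2 × (1.95 / 18.02) = 0.2164; mass H = 0.2164 × 1.008 = 0.2182 g
mass O = 2.239 − (1.085) = 1.154 g → mol O = 0.07215
Divide by the smallest (0.07214 mol C): C 1.000, H 3.000, O 1.000
→ CH3O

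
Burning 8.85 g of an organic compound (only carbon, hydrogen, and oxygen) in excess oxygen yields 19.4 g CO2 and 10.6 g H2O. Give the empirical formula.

mol C = 19.4 / 44.01 = 0.4408; mass C = 0.4408 × 12.01 = 5.294 g
mol H = 2 × (10.6 / 18.02) = 1.176; mass H = 1.176 × 1.008 = 1.186 g
mass O = 8.85 − (6.480) = 2.370 g → mol O = 0.1481
Smallest is O at 0.1481 mol; normalising gives C 2.976, H 7.942, O 1.000
→ C3H8O

C3H8O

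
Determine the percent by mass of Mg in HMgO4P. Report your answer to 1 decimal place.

20.2%

Molar mass = 1(1.008) + 1(24.31) + 4(16.00) + 1(30.97) = 120.288 g/mol
Mass of Mg per mole = 1 × 24.31 = 24.310 g
% Mg = 24.310 / 120.288 × 100 = 20.2%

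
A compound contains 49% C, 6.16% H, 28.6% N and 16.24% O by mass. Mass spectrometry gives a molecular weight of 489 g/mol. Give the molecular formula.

C20H30N10O5

Assume 100 g: 49 g C, 6.16 g H, 28.6 g N, 16.24 g O.
Moles — C: 49 / 12.01 = 4.08 mol; H: 6.16 / 1.008 = 6.111 mol; N: 28.6 / 14.01 = 2.041 mol; O: 16.24 / 16.00 = 1.015 mol
Ratios (÷ 1.015): C 4.020, H 6.021, N 2.011, O 1.000
≈ 4:6:2:1 → C4H6N2O
Empirical-formula mass = 98.11 g/mol
n = 489 / 98.11 = 4.98 ≈ 5
Molecular formula = (C4H6N2O)×5 = C20H30N10O5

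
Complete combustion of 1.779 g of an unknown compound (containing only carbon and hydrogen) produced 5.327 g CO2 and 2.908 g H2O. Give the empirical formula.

mol C = 5.327 / 44.01 = 0.1210; mass C = 0.1210 × 12.01 = 1.454 g
mol H = 2 × (2.908 / 18.02) = 0.3228; mass H = 0.3228 × 1.008 = 0.3253 g
Smallest is C at 0.121 mol; normalising gives C 1.000, H 2.666
×3: C 3.00, H 8.00 → C3H8

C3H8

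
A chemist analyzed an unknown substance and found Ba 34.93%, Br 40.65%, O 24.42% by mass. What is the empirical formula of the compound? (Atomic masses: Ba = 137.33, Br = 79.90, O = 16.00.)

BaBr2O6

Assume 100 g: 34.93 g Ba, 40.65 g Br, 24.42 g O.
n(Ba) = 34.93/137.33 = 0.2544, n(Br) = 40.65/79.90 = 0.5088, n(O) = 24.42/16.00 = 1.526
Divide by the smallest (0.2544 mol Ba): Ba 1.000, Br 2.000, O 6.001
→ BaBr2O6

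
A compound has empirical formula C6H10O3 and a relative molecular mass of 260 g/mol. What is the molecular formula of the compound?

C12H20O6

Empirical-formula mass = 130.14 g/mol
n = 260 / 130.14 = 2.00 ≈ 2
Molecular formula = (C6H10O3)2 = C12H20O6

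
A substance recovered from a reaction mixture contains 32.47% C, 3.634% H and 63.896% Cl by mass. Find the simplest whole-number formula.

C3H4Cl2

Assume 100 g: 32.47 g C, 3.634 g H, 63.896 g Cl.
C: 32.47 g ÷ 12.01 g/mol = 2.704 mol
H: 3.634 g ÷ 1.008 g/mol = 3.605 mol
Cl: 63.896 g ÷ 35.45 g/mol = 1.802 mol
Ratios (÷ 1.802): C 1.500, H 2.000, Cl 1.000
×2: C 3.00, H 4.00, Cl 2.00 → C3H4Cl2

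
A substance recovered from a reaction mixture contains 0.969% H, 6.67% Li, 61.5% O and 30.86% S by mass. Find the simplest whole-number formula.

Assume 100 g: 0.969 g H, 6.67 g Li, 61.5 g O, 30.86 g S.
Moles — H: 0.969 / 1.008 = 0.9613 mol; Li: 6.67 / 6.94 = 0.9611 mol; O: 61.5 / 16.00 = 3.844 mol; S: 30.86 / 32.07 = 0.9623 mol
Smallest is Li at 0.9611 mol; normalising gives H 1.000, Li 1.000, O 3.999, S 1.001
Ratio ≈ 1:1:4:1, so the empirical formula is HLiO4S

HLiO4S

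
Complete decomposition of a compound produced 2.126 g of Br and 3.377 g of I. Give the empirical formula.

Moles — Br: 2.126 / 79.90 = 0.02661 mol; I: 3.377 / 126.90 = 0.02661 mol
Divide by the smallest (0.02661 mol Br): Br 1.000, I 1.000
→ BrI

BrI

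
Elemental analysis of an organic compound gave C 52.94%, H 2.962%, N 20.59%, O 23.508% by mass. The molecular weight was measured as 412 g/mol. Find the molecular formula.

C18H12N6O6

Assume 100 g: 52.94 g C, 2.962 g H, 20.59 g N, 23.508 g O.
n(C) = 52.94/12.01 = 4.408, n(H) = 2.962/1.008 = 2.938, n(N) = 20.59/14.01 = 1.47, n(O) = 23.508/16.00 = 1.469
Ratios (÷ 1.469): C 3.000, H 2.000, N 1.000, O 1.000
→ C3H2NO
Empirical-formula mass = 68.06 g/mol
n = 412 / 68.06 = 6.05 ≈ 6
Molecular formula = (C3H2NO)×6 = C18H12N6O6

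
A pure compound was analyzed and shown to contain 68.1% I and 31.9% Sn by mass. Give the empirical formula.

I2Sn

Assume 100 g: 68.1 g I, 31.9 g Sn.
I: 68.1 g ÷ 126.90 g/mol = 0.5366 mol
Sn: 31.9 g ÷ 118.71 g/mol = 0.2687 mol
Divide by the smallest (0.2687 mol Sn): I 1.997, Sn 1.000
≈ 2:1 → I2Sn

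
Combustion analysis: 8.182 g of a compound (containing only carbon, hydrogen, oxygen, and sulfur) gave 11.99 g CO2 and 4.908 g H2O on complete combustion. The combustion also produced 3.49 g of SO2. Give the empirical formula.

C5H10O3S

mol C = 11.99 / 44.01 = 0.2724; mass C = 0.2724 × 12.01 = 3.272 g
mol H = 2 × (4.908 / 18.02) = 0.5447; mass H = 0.5447 × 1.008 = 0.5491 g
mol S = 3.49 / 64.07 = 0.05447; mass S = 1.747 g
mass O = 8.182 − (5.568) = 2.614 g → mol O = 0.1634
Divide by the smallest (0.05447 mol S): C 5.001, H 10.000, O 2.999, S 1.000
Ratio ≈ 5:10:3:1, so the empirical formula is C5H10O3S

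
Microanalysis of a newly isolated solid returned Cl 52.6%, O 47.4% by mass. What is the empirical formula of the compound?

ClO2

Assume 100 g: 52.6 g Cl, 47.4 g O.
Moles — Cl: 52.6 / 35.45 = 1.484 mol; O: 47.4 / 16.00 = 2.962 mol
Ratios (÷ 1.484): Cl 1.000, O 1.997
→ ClO2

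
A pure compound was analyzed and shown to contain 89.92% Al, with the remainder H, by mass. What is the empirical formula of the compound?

AlH3

Assume 100 g: 89.92 g Al, 10.08 g H.
Moles — Al: 89.92 / 26.98 = 3.333 mol; H: 10.08 / 1.008 = 10 mol
Ratios (÷ 3.333): Al 1.000, H 3.000
Ratio ≈ 1:3, so the empirical formula is AlH3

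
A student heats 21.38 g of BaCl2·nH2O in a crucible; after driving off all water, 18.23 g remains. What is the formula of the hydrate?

Mass of water lost = 21.38 − 18.23 = 3.15 g → 3.15 / 18.02 = 0.1748 mol H2O
Molar mass of BaCl2 = 208.23 g/mol → mol BaCl2 = 18.23 / 208.23 = 0.08755
n = 0.1748 / 0.08755 = 2.00 ≈ 2 → BaCl2·2H2O

BaCl2·2H2O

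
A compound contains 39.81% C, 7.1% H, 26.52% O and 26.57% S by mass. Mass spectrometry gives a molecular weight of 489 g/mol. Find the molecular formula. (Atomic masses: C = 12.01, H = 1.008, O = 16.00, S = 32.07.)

C16H34O8S4

Assume 100 g: 39.81 g C, 7.1 g H, 26.52 g O, 26.57 g S.
C: 39.81 g ÷ 12.01 g/mol = 3.315 mol
H: 7.1 g ÷ 1.008 g/mol = 7.044 mol
O: 26.52 g ÷ 16.00 g/mol = 1.657 mol
S: 26.57 g ÷ 32.07 g/mol = 0.8285 mol
Ratios (÷ 0.8285): C 4.001, H 8.502, O 2.001, S 1.000
×2: C 8.00, H 17.00, O 4.00, S 2.00 → C8H17O4S2
Empirical-formula mass = 241.36 g/mol
n = 489 / 241.36 = 2.03 ≈ 2
Molecular formula = (C8H17O4S2)×2 = C16H34O8S4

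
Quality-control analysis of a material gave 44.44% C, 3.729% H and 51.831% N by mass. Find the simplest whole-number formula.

Assume 100 g: 44.44 g C, 3.729 g H, 51.831 g N.
Moles — C: 44.44 / 12.01 = 3.7 mol; H: 3.729 / 1.008 = 3.699 mol; N: 51.831 / 14.01 = 3.7 mol
Ratios (÷ 3.699): C 1.000, H 1.000, N 1.000
≈ 1:1:1 → CHN

CHN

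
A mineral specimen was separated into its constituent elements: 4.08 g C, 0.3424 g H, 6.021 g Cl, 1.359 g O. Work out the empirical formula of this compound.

C4H4Cl2O

Moles — C: 4.08 / 12.01 = 0.3397 mol; H: 0.3424 / 1.008 = 0.3397 mol; Cl: 6.021 / 35.45 = 0.1698 mol; O: 1.359 / 16.00 = 0.08494 mol
Smallest is O at 0.08494 mol; normalising gives C 4.000, H 3.999, Cl 2.000, O 1.000
→ C4H4Cl2O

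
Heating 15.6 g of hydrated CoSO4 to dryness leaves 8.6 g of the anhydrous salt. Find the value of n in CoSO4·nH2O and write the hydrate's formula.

Mass of water lost = 15.6 − 8.6 = 7 g → 7 / 18.02 = 0.3885 mol H2O
Molar mass of CoSO4 = 155.00 g/mol → mol CoSO4 = 8.6 / 155.00 = 0.05548
n = 0.3885 / 0.05548 = 7.00 ≈ 7 → CoSO4·7H2O

CoSO4·7H2O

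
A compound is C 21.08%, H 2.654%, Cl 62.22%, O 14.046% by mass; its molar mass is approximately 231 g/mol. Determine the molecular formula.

Assume 100 g: 21.08 g C, 2.654 g H, 62.22 g Cl, 14.046 g O.
Moles — C: 21.08 / 12.01 = 1.755 mol; H: 2.654 / 1.008 = 2.633 mol; Cl: 62.22 / 35.45 = 1.755 mol; O: 14.046 / 16.00 = 0.8779 mol
Divide by the smallest (0.8779 mol O): C 1.999, H 2.999, Cl 1.999, O 1.000
Ratio ≈ 2:3:2:1, so the empirical formula is C2H3Cl2O
Empirical-formula mass = 113.94 g/mol
n = 231 / 113.94 = 2.03 ≈ 2
Molecular formula = (C2H3Cl2O)×2 = C4H6Cl4O2

C4H6Cl4O2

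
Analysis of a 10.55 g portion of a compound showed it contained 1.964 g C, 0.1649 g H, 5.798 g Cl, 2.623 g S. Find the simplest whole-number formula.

n(C) = 1.964/12.01 = 0.1635, n(H) = 0.1649/1.008 = 0.1636, n(Cl) = 5.798/35.45 = 0.1636, n(S) = 2.623/32.07 = 0.08179
Ratios (÷ 0.08179): C 1.999, H 2.000, Cl 2.000, S 1.000
→ C2H2Cl2S

C2H2Cl2S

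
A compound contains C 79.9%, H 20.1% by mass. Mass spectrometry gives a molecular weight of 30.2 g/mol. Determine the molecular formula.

Assume 100 g: 79.9 g C, 20.1 g H.
n(C) = 79.9/12.01 = 6.653, n(H) = 20.1/1.008 = 19.94
Ratios (÷ 6.653): C 1.000, H 2.997
→ CH3
Empirical-formula mass = 15.03 g/mol
n = 30.2 / 15.03 = 2.01 ≈ 2
Molecular formula = (CH3)×2 = C2H6

C2H6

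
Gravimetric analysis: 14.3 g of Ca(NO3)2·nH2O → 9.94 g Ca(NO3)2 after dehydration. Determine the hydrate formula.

Mass of water lost = 14.3 − 9.94 = 4.36 g → 4.36 / 18.02 = 0.242 mol H2O
Molar mass of Ca(NO3)2 = 164.10 g/mol → mol Ca(NO3)2 = 9.94 / 164.10 = 0.06057
n = 0.242 / 0.06057 = 3.99 ≈ 4 → Ca(NO3)2·4H2O

Ca(NO3)2·4H2O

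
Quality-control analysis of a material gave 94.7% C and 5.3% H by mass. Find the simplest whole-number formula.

C3H2

Assume 100 g: 94.7 g C, 5.3 g H.
n(C) = 94.7/12.01 = 7.885, n(H) = 5.3/1.008 = 5.258
Smallest is H at 5.258 mol; normalising gives C 1.500, H 1.000
Scaling by 2: C 3.00, H 2.00 → C3H2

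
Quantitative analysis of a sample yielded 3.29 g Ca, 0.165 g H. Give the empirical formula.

Ca: 3.29 g ÷ 40.08 g/mol = 0.08209 mol
H: 0.165 g ÷ 1.008 g/mol = 0.1637 mol
Ratios (÷ 0.08209): Ca 1.000, H 1.994
→ CaH2

CaH2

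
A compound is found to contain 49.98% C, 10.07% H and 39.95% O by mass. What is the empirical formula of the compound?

Assume 100 g: 49.98 g C, 10.07 g H, 39.95 g O.
Moles — C: 49.98 / 12.01 = 4.162 mol; H: 10.07 / 1.008 = 9.99 mol; O: 39.95 / 16.00 = 2.497 mol
Ratios (÷ 2.497): C 1.667, H 4.001, O 1.000
×3: C 5.00, H 12.00, O 3.00 → C5H12O3

C5H12O3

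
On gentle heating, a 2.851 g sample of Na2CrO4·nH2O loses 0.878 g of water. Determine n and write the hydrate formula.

Mass of anhydrous Na2CrO4 = 2.851 − 0.878 = 1.973 g
mol H2O = 0.878 / 18.02 = 0.04872
Molar mass of Na2CrO4 = 161.98 g/mol → mol Na2CrO4 = 1.973 / 161.98 = 0.01218
n = 0.04872 / 0.01218 = 4.00 ≈ 4 → Na2CrO4·4H2O

Na2CrO4·4H2O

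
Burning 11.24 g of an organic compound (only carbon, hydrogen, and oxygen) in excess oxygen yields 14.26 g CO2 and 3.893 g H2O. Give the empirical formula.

C3H4O4

mol C = 14.26 / 44.01 = 0.3240; mass C = 0.3240 × 12.01 = 3.891 g
mol H = 2 × (3.893 / 18.02) = 0.4321; mass H = 0.4321 × 1.008 = 0.4355 g
mass O = 11.24 − (4.327) = 6.913 g → mol O = 0.4321
Ratios (÷ 0.324): C 1.000, H 1.333, O 1.333
×3: C 3.00, H 4.00, O 4.00 → C3H4O4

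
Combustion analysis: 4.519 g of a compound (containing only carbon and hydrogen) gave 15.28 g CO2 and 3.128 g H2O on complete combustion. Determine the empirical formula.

CH

mol C = 15.28 / 44.01 = 0.3472; mass C = 0.3472 × 12.01 = 4.170 g
mol H = 2 × (3.128 / 18.02) = 0.3472; mass H = 0.3472 × 1.008 = 0.3499 g
Ratios (÷ 0.3472): C 1.000, H 1.000
Ratio ≈ 1:1, so the empirical formula is CH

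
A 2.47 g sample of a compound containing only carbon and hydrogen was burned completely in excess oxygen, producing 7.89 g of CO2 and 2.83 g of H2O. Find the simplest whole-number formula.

mol C = 7.89 / 44.01 = 0.1793; mass C = 0.1793 × 12.01 = 2.153 g
mol H = 2 × (2.83 / 18.02) = 0.3141; mass H = 0.3141 × 1.008 = 0.3166 g
Smallest is C at 0.1793 mol; normalising gives C 1.000, H 1.752
Scaling by 4: C 4.00, H 7.01 → C4H7

C4H7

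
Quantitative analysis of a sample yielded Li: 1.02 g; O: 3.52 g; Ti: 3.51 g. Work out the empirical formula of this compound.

Li2O3Ti

Li: 1.02 g ÷ 6.94 g/mol = 0.147 mol
O: 3.52 g ÷ 16.00 g/mol = 0.22 mol
Ti: 3.51 g ÷ 47.87 g/mol = 0.07332 mol
Smallest is Ti at 0.07332 mol; normalising gives Li 2.004, O 3.000, Ti 1.000
≈ 2:3:1 → Li2O3Ti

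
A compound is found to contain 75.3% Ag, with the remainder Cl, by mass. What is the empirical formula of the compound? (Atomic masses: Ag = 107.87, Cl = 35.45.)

AgCl

Assume 100 g: 75.3 g Ag, 24.7 g Cl.
Moles — Ag: 75.3 / 107.87 = 0.6981 mol; Cl: 24.7 / 35.45 = 0.6968 mol
Divide by the smallest (0.6968 mol Cl): Ag 1.002, Cl 1.000
→ AgCl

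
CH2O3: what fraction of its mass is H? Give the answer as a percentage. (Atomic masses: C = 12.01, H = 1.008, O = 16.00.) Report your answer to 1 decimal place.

3.3%

Molar mass = 1(12.01) + 2(1.008) + 3(16.00) = 62.026 g/mol
Mass of H per mole = 2 × 1.008 = 2.016 g
% H = 2.016 / 62.026 × 100 = 3.3%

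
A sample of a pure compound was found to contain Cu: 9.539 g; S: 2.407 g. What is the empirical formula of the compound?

Cu2S

Cu: 9.539 g ÷ 63.55 g/mol = 0.1501 mol
S: 2.407 g ÷ 32.07 g/mol = 0.07505 mol
Ratios (÷ 0.07505): Cu 2.000, S 1.000
Ratio ≈ 2:1, so the empirical formula is Cu2S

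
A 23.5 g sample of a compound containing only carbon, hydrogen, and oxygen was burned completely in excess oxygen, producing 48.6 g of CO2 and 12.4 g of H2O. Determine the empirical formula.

mol C = 48.6 / 44.01 = 1.104; mass C = 1.104 × 12.01 = 13.26 g
mol H = 2 × (12.4 / 18.02) = 1.376; mass H = 1.376 × 1.008 = 1.387 g
mass O = 23.5 − (14.65) = 8.850 g → mol O = 0.5531
Ratios (÷ 0.5531): C 1.996, H 2.488, O 1.000
Scaling by 2: C 3.99, H 4.98, O 2.00 → C4H5O2

C4H5O2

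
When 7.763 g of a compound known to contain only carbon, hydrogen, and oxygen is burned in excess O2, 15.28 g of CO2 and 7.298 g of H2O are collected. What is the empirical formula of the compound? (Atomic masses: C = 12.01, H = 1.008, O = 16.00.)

C6H14O3

mol C = 15.28 / 44.01 = 0.3472; mass C = 0.3472 × 12.01 = 4.170 g
mol H = 2 × (7.298 / 18.02) = 0.8100; mass H = 0.8100 × 1.008 = 0.8165 g
mass O = 7.763 − (4.986) = 2.777 g → mol O = 0.1735
Ratios (÷ 0.1735): C 2.001, H 4.667, O 1.000
Multiply by 3: C 6.00, H 14.00, O 3.00 → C6H14O3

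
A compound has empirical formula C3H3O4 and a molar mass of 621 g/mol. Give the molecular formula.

C18H18O24

Empirical-formula mass = 103.05 g/mol
n = 621 / 103.05 = 6.03 ≈ 6
Molecular formula = (C3H3O4)6 = C18H18O24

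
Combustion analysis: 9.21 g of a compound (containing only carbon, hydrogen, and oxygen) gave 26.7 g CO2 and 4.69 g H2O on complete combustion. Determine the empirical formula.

C7H6O

mol C = 26.7 / 44.01 = 0.6067; mass C = 0.6067 × 12.01 = 7.286 g
mol H = 2 × (4.69 / 18.02) = 0.5205; mass H = 0.5205 × 1.008 = 0.5247 g
mass O = 9.21 − (7.811) = 1.399 g → mol O = 0.08744
Divide by the smallest (0.08744 mol O): C 6.938, H 5.953, O 1.000
→ C7H6O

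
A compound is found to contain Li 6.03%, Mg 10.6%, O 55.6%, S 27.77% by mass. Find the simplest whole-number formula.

Assume 100 g: 6.03 g Li, 10.6 g Mg, 55.6 g O, 27.77 g S.
Li: 6.03 g ÷ 6.94 g/mol = 0.8689 mol
Mg: 10.6 g ÷ 24.31 g/mol = 0.436 mol
O: 55.6 g ÷ 16.00 g/mol = 3.475 mol
S: 27.77 g ÷ 32.07 g/mol = 0.8659 mol
Divide by the smallest (0.436 mol Mg): Li 1.993, Mg 1.000, O 7.970, S 1.986
→ Li2MgO8S2

Li2MgO8S2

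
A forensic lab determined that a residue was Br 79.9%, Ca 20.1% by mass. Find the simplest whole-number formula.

Assume 100 g: 79.9 g Br, 20.1 g Ca.
n(Br) = 79.9/79.90 = 1, n(Ca) = 20.1/40.08 = 0.5015
Ratios (÷ 0.5015): Br 1.994, Ca 1.000
→ Br2Ca

Br2Ca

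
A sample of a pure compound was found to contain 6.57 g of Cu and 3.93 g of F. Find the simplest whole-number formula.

Moles — Cu: 6.57 / 63.55 = 0.1034 mol; F: 3.93 / 19.00 = 0.2068 mol
Divide by the smallest (0.1034 mol Cu): Cu 1.000, F 2.001
≈ 1:2 → CuF2

CuF2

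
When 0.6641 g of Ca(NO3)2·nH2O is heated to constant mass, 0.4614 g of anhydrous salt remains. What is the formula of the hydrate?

Mass of water lost = 0.6641 − 0.4614 = 0.2027 g → 0.2027 / 18.02 = 0.01125 mol H2O
Molar mass of Ca(NO3)2 = 164.10 g/mol → mol Ca(NO3)2 = 0.4614 / 164.10 = 0.002812
n = 0.01125 / 0.002812 = 4.00 ≈ 4 → Ca(NO3)2·4H2O

Ca(NO3)2·4H2O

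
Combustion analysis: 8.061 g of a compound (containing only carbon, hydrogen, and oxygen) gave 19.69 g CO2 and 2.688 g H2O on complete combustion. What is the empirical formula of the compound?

mol C = 19.69 / 44.01 = 0.4474; mass C = 0.4474 × 12.01 = 5.373 g
mol H = 2 × (2.688 / 18.02) = 0.2983; mass H = 0.2983 × 1.008 = 0.3007 g
mass O = 8.061 − (5.674) = 2.387 g → mol O = 0.1492
Smallest is O at 0.1492 mol; normalising gives C 2.999, H 2.000, O 1.000
→ C3H2O

C3H2O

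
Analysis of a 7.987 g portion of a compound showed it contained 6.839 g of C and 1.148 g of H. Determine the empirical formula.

CH2

C: 6.839 g ÷ 12.01 g/mol = 0.5694 mol
H: 1.148 g ÷ 1.008 g/mol = 1.139 mol
Ratios (÷ 0.5694): C 1.000, H 2.000
→ CH2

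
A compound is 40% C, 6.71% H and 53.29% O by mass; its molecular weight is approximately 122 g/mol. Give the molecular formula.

Assume 100 g: 40 g C, 6.71 g H, 53.29 g O.
C: 40 g ÷ 12.01 g/mol = 3.331 mol
H: 6.71 g ÷ 1.008 g/mol = 6.657 mol
O: 53.29 g ÷ 16.00 g/mol = 3.331 mol
Smallest is C at 3.331 mol; normalising gives C 1.000, H 1.999, O 1.000
→ CH2O
Empirical-formula mass = 30.03 g/mol
n = 122 / 30.03 = 4.06 ≈ 4
Molecular formula = (CH2O)×4 = C4H8O4

C4H8O4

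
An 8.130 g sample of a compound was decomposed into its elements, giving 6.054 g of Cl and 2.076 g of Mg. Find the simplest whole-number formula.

Cl2Mg

n(Cl) = 6.054/35.45 = 0.1708, n(Mg) = 2.076/24.31 = 0.0854
Ratios (÷ 0.0854): Cl 2.000, Mg 1.000
Ratio ≈ 2:1, so the empirical formula is Cl2Mg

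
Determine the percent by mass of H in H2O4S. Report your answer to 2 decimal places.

Molar mass = 2(1.008) + 4(16.00) + 1(32.07) = 98.086 g/mol
Mass of H per mole = 2 × 1.008 = 2.016 g
% H = 2.016 / 98.086 × 100 = 2.06%

2.06%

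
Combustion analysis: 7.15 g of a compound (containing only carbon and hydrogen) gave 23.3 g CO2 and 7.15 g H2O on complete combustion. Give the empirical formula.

mol C = 23.3 / 44.01 = 0.5294; mass C = 0.5294 × 12.01 = 6.358 g
mol H = 2 × (7.15 / 18.02) = 0.7936; mass H = 0.7936 × 1.008 = 0.7999 g
Ratios (÷ 0.5294): C 1.000, H 1.499
×2: C 2.00, H 3.00 → C2H3

C2H3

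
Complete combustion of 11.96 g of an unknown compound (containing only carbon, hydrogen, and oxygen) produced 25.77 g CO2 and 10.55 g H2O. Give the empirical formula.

C5H10O2

mol C = 25.77 / 44.01 = 0.5855; mass C = 0.5855 × 12.01 = 7.032 g
mol H = 2 × (10.55 / 18.02) = 1.171; mass H = 1.171 × 1.008 = 1.180 g
mass O = 11.96 − (8.213) = 3.747 g → mol O = 0.2342
Ratios (÷ 0.2342): C 2.500, H 5.000, O 1.000
×2: C 5.00, H 10.00, O 2.00 → C5H10O2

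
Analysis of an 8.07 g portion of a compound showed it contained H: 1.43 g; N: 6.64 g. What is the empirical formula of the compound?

H3N

Moles — H: 1.43 / 1.008 = 1.419 mol; N: 6.64 / 14.01 = 0.4739 mol
Ratios (÷ 0.4739): H 2.993, N 1.000
→ H3N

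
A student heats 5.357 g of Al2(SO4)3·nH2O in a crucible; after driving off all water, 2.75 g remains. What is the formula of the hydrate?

Mass of water lost = 5.357 − 2.75 = 2.607 g → 2.607 / 18.02 = 0.1447 mol H2O
Molar mass of Al2(SO4)3 = 342.17 g/mol → mol Al2(SO4)3 = 2.75 / 342.17 = 0.008037
n = 0.1447 / 0.008037 = 18.00 ≈ 18 → Al2(SO4)3·18H2O

Al2(SO4)3·18H2O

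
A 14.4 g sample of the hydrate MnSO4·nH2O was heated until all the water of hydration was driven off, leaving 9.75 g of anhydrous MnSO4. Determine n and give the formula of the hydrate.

MnSO4·4H2O

Mass of water lost = 14.4 − 9.75 = 4.65 g → 4.65 / 18.02 = 0.258 mol H2O
Molar mass of MnSO4 = 151.01 g/mol → mol MnSO4 = 9.75 / 151.01 = 0.06457
n = 0.258 / 0.06457 = 4.00 ≈ 4 → MnSO4·4H2O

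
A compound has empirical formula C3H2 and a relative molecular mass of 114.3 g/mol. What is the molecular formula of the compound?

C9H6

Empirical-formula mass = 38.05 g/mol
n = 114.3 / 38.05 = 3.00 ≈ 3
Molecular formula = (C3H2)3 = C9H6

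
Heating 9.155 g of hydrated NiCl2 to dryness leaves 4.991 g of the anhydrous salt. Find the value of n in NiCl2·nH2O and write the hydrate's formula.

Mass of water lost = 9.155 − 4.991 = 4.164 g → 4.164 / 18.02 = 0.2311 mol H2O
Molar mass of NiCl2 = 129.59 g/mol → mol NiCl2 = 4.991 / 129.59 = 0.03851
n = 0.2311 / 0.03851 = 6.00 ≈ 6 → NiCl2·6H2O

NiCl2·6H2O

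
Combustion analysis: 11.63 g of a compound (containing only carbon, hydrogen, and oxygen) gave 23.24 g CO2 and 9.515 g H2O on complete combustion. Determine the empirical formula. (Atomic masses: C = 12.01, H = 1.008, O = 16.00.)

mol C = 23.24 / 44.01 = 0.5281; mass C = 0.5281 × 12.01 = 6.342 g
mol H = 2 × (9.515 / 18.02) = 1.056; mass H = 1.056 × 1.008 = 1.064 g
mass O = 11.63 − (7.407) = 4.223 g → mol O = 0.2640
Divide by the smallest (0.264 mol O): C 2.000, H 4.001, O 1.000
→ C2H4O

C2H4O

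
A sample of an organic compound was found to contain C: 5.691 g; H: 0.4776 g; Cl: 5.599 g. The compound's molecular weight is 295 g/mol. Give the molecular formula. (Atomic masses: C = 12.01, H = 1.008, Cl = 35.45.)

Moles — C: 5.691 / 12.01 = 0.4739 mol; H: 0.4776 / 1.008 = 0.4738 mol; Cl: 5.599 / 35.45 = 0.1579 mol
Smallest is Cl at 0.1579 mol; normalising gives C 3.000, H 3.000, Cl 1.000
≈ 3:3:1 → C3H3Cl
Empirical-formula mass = 74.50 g/mol
n = 295 / 74.50 = 3.96 ≈ 4
Molecular formula = (C3H3Cl)×4 = C12H12Cl4

C12H12Cl4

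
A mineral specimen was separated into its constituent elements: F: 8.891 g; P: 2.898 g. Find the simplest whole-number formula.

F: 8.891 g ÷ 19.00 g/mol = 0.4679 mol
P: 2.898 g ÷ 30.97 g/mol = 0.09357 mol
Ratios (÷ 0.09357): F 5.001, P 1.000
Ratio ≈ 5:1, so the empirical formula is F5P

F5P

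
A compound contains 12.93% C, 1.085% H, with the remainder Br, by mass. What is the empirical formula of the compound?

Assume 100 g: 12.93 g C, 1.085 g H, 85.985 g Br.
C: 12.93 g ÷ 12.01 g/mol = 1.077 mol
H: 1.085 g ÷ 1.008 g/mol = 1.076 mol
Br: 85.985 g ÷ 79.90 g/mol = 1.076 mol
Ratios (÷ 1.076): C 1.000, H 1.000, Br 1.000
→ CHBr

CHBr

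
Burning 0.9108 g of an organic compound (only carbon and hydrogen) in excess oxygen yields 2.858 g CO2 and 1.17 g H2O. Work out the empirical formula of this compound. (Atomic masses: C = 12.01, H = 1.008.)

CH2

mol C = 2.858 / 44.01 = 0.06494; mass C = 0.06494 × 12.01 = 0.7799 g
mol H = 2 × (1.17 / 18.02) = 0.1299; mass H = 0.1299 × 1.008 = 0.1309 g
Smallest is C at 0.06494 mol; normalising gives C 1.000, H 2.000
≈ 1:2 → CH2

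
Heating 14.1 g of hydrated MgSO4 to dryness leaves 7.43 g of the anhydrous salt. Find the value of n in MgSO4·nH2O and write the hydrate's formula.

Mass of water lost = 14.1 − 7.43 = 6.67 g → 6.67 / 18.02 = 0.3701 mol H2O
Molar mass of MgSO4 = 120.38 g/mol → mol MgSO4 = 7.43 / 120.38 = 0.06172
n = 0.3701 / 0.06172 = 6.00 ≈ 6 → MgSO4·6H2O

MgSO4·6H2O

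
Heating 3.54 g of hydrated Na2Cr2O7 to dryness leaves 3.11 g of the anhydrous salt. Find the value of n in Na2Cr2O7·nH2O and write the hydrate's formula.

Na2Cr2O7·2H2O

Mass of water lost = 3.54 − 3.11 = 0.43 g → 0.43 / 18.02 = 0.02386 mol H2O
Molar mass of Na2Cr2O7 = 261.98 g/mol → mol Na2Cr2O7 = 3.11 / 261.98 = 0.01187
n = 0.02386 / 0.01187 = 2.01 ≈ 2 → Na2Cr2O7·2H2O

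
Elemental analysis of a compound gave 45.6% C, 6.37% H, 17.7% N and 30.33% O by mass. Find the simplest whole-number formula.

Assume 100 g: 45.6 g C, 6.37 g H, 17.7 g N, 30.33 g O.
C: 45.6 g ÷ 12.01 g/mol = 3.797 mol
H: 6.37 g ÷ 1.008 g/mol = 6.319 mol
N: 17.7 g ÷ 14.01 g/mol = 1.263 mol
O: 30.33 g ÷ 16.00 g/mol = 1.896 mol
Divide by the smallest (1.263 mol N): C 3.005, H 5.002, N 1.000, O 1.500
Scaling by 2: C 6.01, H 10.00, N 2.00, O 3.00 → C6H10N2O3

C6H10N2O3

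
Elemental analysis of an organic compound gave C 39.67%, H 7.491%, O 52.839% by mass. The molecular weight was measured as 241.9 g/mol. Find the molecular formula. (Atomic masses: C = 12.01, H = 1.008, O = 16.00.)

C8H18O8

Assume 100 g: 39.67 g C, 7.491 g H, 52.839 g O.
Moles — C: 39.67 / 12.01 = 3.303 mol; H: 7.491 / 1.008 = 7.432 mol; O: 52.839 / 16.00 = 3.302 mol
Ratios (÷ 3.302): C 1.000, H 2.250, O 1.000
Multiply by 4: C 4.00, H 9.00, O 4.00 → C4H9O4
Empirical-formula mass = 121.11 g/mol
n = 241.9 / 121.11 = 2.00 ≈ 2
Molecular formula = (C4H9O4)×2 = C8H18O8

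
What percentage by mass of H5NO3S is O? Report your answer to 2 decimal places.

48.43%

Molar mass = 5(1.008) + 1(14.01) + 3(16.00) + 1(32.07) = 99.120 g/mol
Mass of O per mole = 3 × 16.00 = 48.000 g
% O = 48.000 / 99.120 × 100 = 48.43%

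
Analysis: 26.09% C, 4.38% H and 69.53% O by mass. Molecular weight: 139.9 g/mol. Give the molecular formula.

Assume 100 g: 26.09 g C, 4.38 g H, 69.53 g O.
n(C) = 26.09/12.01 = 2.172, n(H) = 4.38/1.008 = 4.345, n(O) = 69.53/16.00 = 4.346
Ratios (÷ 2.172): C 1.000, H 2.000, O 2.000
→ CH2O2
Empirical-formula mass = 46.03 g/mol
n = 139.9 / 46.03 = 3.04 ≈ 3
Molecular formula = (CH2O2)×3 = C3H6O6

C3H6O6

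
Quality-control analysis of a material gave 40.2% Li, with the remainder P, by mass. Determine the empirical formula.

Li3P

Assume 100 g: 40.2 g Li, 59.8 g P.
n(Li) = 40.2/6.94 = 5.793, n(P) = 59.8/30.97 = 1.931
Divide by the smallest (1.931 mol P): Li 3.000, P 1.000
≈ 3:1 → Li3P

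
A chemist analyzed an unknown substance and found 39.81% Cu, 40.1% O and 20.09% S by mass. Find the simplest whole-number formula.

CuO4S

Assume 100 g: 39.81 g Cu, 40.1 g O, 20.09 g S.
Cu: 39.81 g ÷ 63.55 g/mol = 0.6264 mol
O: 40.1 g ÷ 16.00 g/mol = 2.506 mol
S: 20.09 g ÷ 32.07 g/mol = 0.6264 mol
Smallest is Cu at 0.6264 mol; normalising gives Cu 1.000, O 4.001, S 1.000
≈ 1:4:1 → CuO4S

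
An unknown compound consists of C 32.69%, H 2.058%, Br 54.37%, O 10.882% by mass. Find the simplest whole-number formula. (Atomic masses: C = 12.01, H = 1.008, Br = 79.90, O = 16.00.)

C4H3BrO

Assume 100 g: 32.69 g C, 2.058 g H, 54.37 g Br, 10.882 g O.
n(C) = 32.69/12.01 = 2.722, n(H) = 2.058/1.008 = 2.042, n(Br) = 54.37/79.90 = 0.6805, n(O) = 10.882/16.00 = 0.6801
Smallest is O at 0.6801 mol; normalising gives C 4.002, H 3.002, Br 1.001, O 1.000
Ratio ≈ 4:3:1:1, so the empirical formula is C4H3BrO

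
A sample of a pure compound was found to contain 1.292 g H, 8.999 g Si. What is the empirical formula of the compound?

n(H) = 1.292/1.008 = 1.282, n(Si) = 8.999/28.09 = 0.3204
Divide by the smallest (0.3204 mol Si): H 4.001, Si 1.000
→ H4Si

H4Si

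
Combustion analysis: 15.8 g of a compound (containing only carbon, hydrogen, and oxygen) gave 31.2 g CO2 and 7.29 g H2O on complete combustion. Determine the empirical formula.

C7H8O4

mol C = 31.2 / 44.01 = 0.7089; mass C = 0.7089 × 12.01 = 8.514 g
mol H = 2 × (7.29 / 18.02) = 0.8091; mass H = 0.8091 × 1.008 = 0.8156 g
mass O = 15.8 − (9.330) = 6.470 g → mol O = 0.4044
Ratios (÷ 0.4044): C 1.753, H 2.001, O 1.000
Scaling by 4: C 7.01, H 8.00, O 4.00 → C7H8O4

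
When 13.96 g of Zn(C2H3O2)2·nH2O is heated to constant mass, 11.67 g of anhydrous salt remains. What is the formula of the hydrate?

Zn(C2H3O2)2·2H2O

Mass of water lost = 13.96 − 11.67 = 2.29 g → 2.29 / 18.02 = 0.1271 mol H2O
Molar mass of Zn(C2H3O2)2 = 183.47 g/mol → mol Zn(C2H3O2)2 = 11.67 / 183.47 = 0.06361
n = 0.1271 / 0.06361 = 2.00 ≈ 2 → Zn(C2H3O2)2·2H2O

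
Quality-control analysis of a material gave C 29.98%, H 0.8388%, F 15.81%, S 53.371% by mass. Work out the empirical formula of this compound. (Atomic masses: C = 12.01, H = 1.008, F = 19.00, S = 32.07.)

Assume 100 g: 29.98 g C, 0.8388 g H, 15.81 g F, 53.371 g S.
n(C) = 29.98/12.01 = 2.496, n(H) = 0.8388/1.008 = 0.8321, n(F) = 15.81/19.00 = 0.8321, n(S) = 53.371/32.07 = 1.664
Smallest is F at 0.8321 mol; normalising gives C 3.000, H 1.000, F 1.000, S 2.000
→ C3HFS2

C3HFS2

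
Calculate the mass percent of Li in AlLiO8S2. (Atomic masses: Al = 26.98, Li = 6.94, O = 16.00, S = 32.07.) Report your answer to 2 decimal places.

3.07%

Molar mass = 1(26.98) + 1(6.94) + 8(16.00) + 2(32.07) = 226.060 g/mol
Mass of Li per mole = 1 × 6.94 = 6.940 g
% Li = 6.940 / 226.060 × 100 = 3.07%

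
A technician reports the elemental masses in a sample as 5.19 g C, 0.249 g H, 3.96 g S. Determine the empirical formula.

C7H4S2

Moles — C: 5.19 / 12.01 = 0.4321 mol; H: 0.249 / 1.008 = 0.247 mol; S: 3.96 / 32.07 = 0.1235 mol
Divide by the smallest (0.1235 mol S): C 3.500, H 2.001, S 1.000
Multiply by 2: C 7.00, H 4.00, S 2.00 → C7H4S2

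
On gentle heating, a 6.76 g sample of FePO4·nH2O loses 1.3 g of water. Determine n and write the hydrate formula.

Mass of anhydrous FePO4 = 6.76 − 1.3 = 5.46 g
mol H2O = 1.3 / 18.02 = 0.07214
Molar mass of FePO4 = 150.82 g/mol → mol FePO4 = 5.46 / 150.82 = 0.0362
n = 0.07214 / 0.0362 = 1.99 ≈ 2 → FePO4·2H2O

FePO4·2H2O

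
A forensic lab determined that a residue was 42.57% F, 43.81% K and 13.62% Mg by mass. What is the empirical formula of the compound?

F4K2Mg

Assume 100 g: 42.57 g F, 43.81 g K, 13.62 g Mg.
F: 42.57 g ÷ 19.00 g/mol = 2.241 mol
K: 43.81 g ÷ 39.10 g/mol = 1.12 mol
Mg: 13.62 g ÷ 24.31 g/mol = 0.5603 mol
Divide by the smallest (0.5603 mol Mg): F 3.999, K 2.000, Mg 1.000
≈ 4:2:1 → F4K2Mg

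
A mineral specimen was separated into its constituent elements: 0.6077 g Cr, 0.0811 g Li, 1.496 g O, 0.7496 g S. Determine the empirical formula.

CrLiO8S2

Moles — Cr: 0.6077 / 52.00 = 0.01169 mol; Li: 0.0811 / 6.94 = 0.01169 mol; O: 1.496 / 16.00 = 0.0935 mol; S: 0.7496 / 32.07 = 0.02337 mol
Smallest is Li at 0.01169 mol; normalising gives Cr 1.000, Li 1.000, O 8.001, S 2.000
→ CrLiO8S2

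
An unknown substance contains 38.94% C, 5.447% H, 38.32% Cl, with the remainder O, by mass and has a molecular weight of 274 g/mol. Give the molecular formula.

Assume 100 g: 38.94 g C, 5.447 g H, 38.32 g Cl, 17.293 g O.
C: 38.94 g ÷ 12.01 g/mol = 3.242 mol
H: 5.447 g ÷ 1.008 g/mol = 5.404 mol
Cl: 38.32 g ÷ 35.45 g/mol = 1.081 mol
O: 17.293 g ÷ 16.00 g/mol = 1.081 mol
Divide by the smallest (1.081 mol O): C 3.000, H 5.000, Cl 1.000, O 1.000
→ C3H5ClO
Empirical-formula mass = 92.52 g/mol
n = 274 / 92.52 = 2.96 ≈ 3
Molecular formula = (C3H5ClO)×3 = C9H15Cl3O3

C9H15Cl3O3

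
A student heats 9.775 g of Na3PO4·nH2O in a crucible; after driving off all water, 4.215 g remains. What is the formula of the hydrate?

Na3PO4·12H2O

Mass of water lost = 9.775 − 4.215 = 5.56 g → 5.56 / 18.02 = 0.3085 mol H2O
Molar mass of Na3PO4 = 163.94 g/mol → mol Na3PO4 = 4.215 / 163.94 = 0.02571
n = 0.3085 / 0.02571 = 12.00 ≈ 12 → Na3PO4·12H2O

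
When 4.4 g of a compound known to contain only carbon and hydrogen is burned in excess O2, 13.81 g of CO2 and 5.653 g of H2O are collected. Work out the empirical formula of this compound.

CH2

mol C = 13.81 / 44.01 = 0.3138; mass C = 0.3138 × 12.01 = 3.769 g
mol H = 2 × (5.653 / 18.02) = 0.6274; mass H = 0.6274 × 1.008 = 0.6324 g
Divide by the smallest (0.3138 mol C): C 1.000, H 1.999
≈ 1:2 → CH2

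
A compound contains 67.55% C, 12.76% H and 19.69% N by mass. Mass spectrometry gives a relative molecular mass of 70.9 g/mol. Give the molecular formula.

C4H9N

Assume 100 g: 67.55 g C, 12.76 g H, 19.69 g N.
C: 67.55 g ÷ 12.01 g/mol = 5.624 mol
H: 12.76 g ÷ 1.008 g/mol = 12.66 mol
N: 19.69 g ÷ 14.01 g/mol = 1.405 mol
Ratios (÷ 1.405): C 4.002, H 9.007, N 1.000
Ratio ≈ 4:9:1, so the empirical formula is C4H9N
Empirical-formula mass = 71.12 g/mol
n = 70.9 / 71.12 = 1.00 ≈ 1
Molecular formula = empirical formula = C4H9N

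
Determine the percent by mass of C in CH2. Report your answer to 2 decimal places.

85.63%

Molar mass = 1(12.01) + 2(1.008) = 14.026 g/mol
Mass of C per mole = 1 × 12.01 = 12.010 g
% C = 12.010 / 14.026 × 100 = 85.63%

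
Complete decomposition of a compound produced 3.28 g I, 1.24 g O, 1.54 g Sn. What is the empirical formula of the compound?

I2O6Sn

n(I) = 3.28/126.90 = 0.02585, n(O) = 1.24/16.00 = 0.0775, n(Sn) = 1.54/118.71 = 0.01297
Divide by the smallest (0.01297 mol Sn): I 1.992, O 5.974, Sn 1.000
Ratio ≈ 2:6:1, so the empirical formula is I2O6Sn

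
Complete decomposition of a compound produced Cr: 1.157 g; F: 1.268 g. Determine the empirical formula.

n(Cr) = 1.157/52.00 = 0.02225, n(F) = 1.268/19.00 = 0.06674
Divide by the smallest (0.02225 mol Cr): Cr 1.000, F 2.999
→ CrF3

CrF3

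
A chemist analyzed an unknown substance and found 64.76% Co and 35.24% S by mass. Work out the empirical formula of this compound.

CoS

Assume 100 g: 64.76 g Co, 35.24 g S.
Co: 64.76 g ÷ 58.93 g/mol = 1.099 mol
S: 35.24 g ÷ 32.07 g/mol = 1.099 mol
Ratios (÷ 1.099): Co 1.000, S 1.000
→ CoS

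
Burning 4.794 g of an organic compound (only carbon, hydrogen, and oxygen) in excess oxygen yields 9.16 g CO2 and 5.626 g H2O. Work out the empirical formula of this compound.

C2H6O

mol C = 9.16 / 44.01 = 0.2081; mass C = 0.2081 × 12.01 = 2.500 g
mol H = 2 × (5.626 / 18.02) = 0.6244; mass H = 0.6244 × 1.008 = 0.6294 g
mass O = 4.794 − (3.129) = 1.665 g → mol O = 0.1041
Ratios (÷ 0.1041): C 2.000, H 6.001, O 1.000
≈ 2:6:1 → C2H6O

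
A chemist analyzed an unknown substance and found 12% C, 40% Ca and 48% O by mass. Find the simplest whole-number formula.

Assume 100 g: 12 g C, 40 g Ca, 48 g O.
n(C) = 12/12.01 = 0.9992, n(Ca) = 40/40.08 = 0.998, n(O) = 48/16.00 = 3
Smallest is Ca at 0.998 mol; normalising gives C 1.001, Ca 1.000, O 3.006
→ CCaO3

CCaO3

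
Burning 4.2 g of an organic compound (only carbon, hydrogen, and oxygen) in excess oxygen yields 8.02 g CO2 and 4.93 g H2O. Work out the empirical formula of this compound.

C2H6O

mol C = 8.02 / 44.01 = 0.1822; mass C = 0.1822 × 12.01 = 2.189 g
mol H = 2 × (4.93 / 18.02) = 0.5472; mass H = 0.5472 × 1.008 = 0.5515 g
mass O = 4.2 − (2.740) = 1.460 g → mol O = 0.09124
Ratios (÷ 0.09124): C 1.997, H 5.997, O 1.000
≈ 2:6:1 → C2H6O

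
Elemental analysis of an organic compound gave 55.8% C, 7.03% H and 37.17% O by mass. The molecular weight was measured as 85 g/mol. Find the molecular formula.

C4H6O2

Assume 100 g: 55.8 g C, 7.03 g H, 37.17 g O.
n(C) = 55.8/12.01 = 4.646, n(H) = 7.03/1.008 = 6.974, n(O) = 37.17/16.00 = 2.323
Divide by the smallest (2.323 mol O): C 2.000, H 3.002, O 1.000
→ C2H3O
Empirical-formula mass = 43.04 g/mol
n = 85 / 43.04 = 1.97 ≈ 2
Molecular formula = (C2H3O)×2 = C4H6O2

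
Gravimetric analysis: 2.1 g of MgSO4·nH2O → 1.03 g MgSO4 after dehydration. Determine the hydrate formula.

Mass of water lost = 2.1 − 1.03 = 1.07 g → 1.07 / 18.02 = 0.05938 mol H2O
Molar mass of MgSO4 = 120.38 g/mol → mol MgSO4 = 1.03 / 120.38 = 0.008556
n = 0.05938 / 0.008556 = 6.94 ≈ 7 → MgSO4·7H2O

MgSO4·7H2O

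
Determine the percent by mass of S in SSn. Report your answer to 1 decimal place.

Molar mass = 1(32.07) + 1(118.71) = 150.780 g/mol
Mass of S per mole = 1 × 32.07 = 32.070 g
% S = 32.070 / 150.780 × 100 = 21.3%

21.3%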